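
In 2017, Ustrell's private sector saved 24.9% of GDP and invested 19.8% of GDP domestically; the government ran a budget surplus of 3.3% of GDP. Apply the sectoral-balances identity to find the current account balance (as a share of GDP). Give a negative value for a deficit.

8.4

By the sectoral-balances identity, CA = (S_private - I) + (T - G).
Private balance = 24.9 - 19.8 = 5.1
Government balance (T - G) = 3.3
CA = 5.1 + 3.3 = 8.4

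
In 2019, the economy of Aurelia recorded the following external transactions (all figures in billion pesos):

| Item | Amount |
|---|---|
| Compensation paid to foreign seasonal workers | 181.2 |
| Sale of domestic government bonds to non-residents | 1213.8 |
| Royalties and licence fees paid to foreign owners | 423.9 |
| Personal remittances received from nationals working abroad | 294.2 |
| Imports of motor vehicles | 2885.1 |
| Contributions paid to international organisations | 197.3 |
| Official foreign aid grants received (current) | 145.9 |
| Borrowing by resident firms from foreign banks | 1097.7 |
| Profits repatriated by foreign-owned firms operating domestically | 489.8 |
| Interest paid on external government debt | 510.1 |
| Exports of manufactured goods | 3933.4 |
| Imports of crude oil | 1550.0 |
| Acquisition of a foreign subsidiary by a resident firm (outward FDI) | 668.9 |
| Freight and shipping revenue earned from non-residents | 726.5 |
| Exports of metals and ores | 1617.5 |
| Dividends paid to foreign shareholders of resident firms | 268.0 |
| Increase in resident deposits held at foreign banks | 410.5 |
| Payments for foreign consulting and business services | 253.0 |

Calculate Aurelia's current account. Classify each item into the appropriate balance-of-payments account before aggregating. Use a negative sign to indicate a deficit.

-40.9

Goods: 3933.4 - 1550.0 + 1617.5 - 2885.1 = 1115.8
Services: -253.0 + 726.5 - 423.9 = 49.6
Primary income: -489.8 - 510.1 - 268.0 - 181.2 = -1449.1
Secondary income: 145.9 - 197.3 + 294.2 = 242.8
Current account = 1115.8 + 49.6 + (-1449.1) + 242.8 = -40.9
(Excluded from the current account — financial account: sale of domestic government bonds to non-residents 1213.8, borrowing by resident firms from foreign banks 1097.7, acquisition of a foreign subsidiary by a resident firm (outward FDI) 668.9, increase in resident deposits held at foreign banks 410.5.)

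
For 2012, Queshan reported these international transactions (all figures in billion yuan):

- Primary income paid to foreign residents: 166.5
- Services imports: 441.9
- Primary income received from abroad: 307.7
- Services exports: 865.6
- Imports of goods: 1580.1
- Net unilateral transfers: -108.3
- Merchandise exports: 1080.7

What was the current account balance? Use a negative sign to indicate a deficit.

-42.8

Goods balance = 1080.7 - 1580.1 = -499.4
Services balance = 865.6 - 441.9 = 423.7
Trade balance (goods + services) = -499.4 + 423.7 = -75.7
Net primary income = 307.7 - 166.5 = 141.2
Net secondary income = -108.3
Current account = -75.7 + 141.2 + (-108.3) = -42.8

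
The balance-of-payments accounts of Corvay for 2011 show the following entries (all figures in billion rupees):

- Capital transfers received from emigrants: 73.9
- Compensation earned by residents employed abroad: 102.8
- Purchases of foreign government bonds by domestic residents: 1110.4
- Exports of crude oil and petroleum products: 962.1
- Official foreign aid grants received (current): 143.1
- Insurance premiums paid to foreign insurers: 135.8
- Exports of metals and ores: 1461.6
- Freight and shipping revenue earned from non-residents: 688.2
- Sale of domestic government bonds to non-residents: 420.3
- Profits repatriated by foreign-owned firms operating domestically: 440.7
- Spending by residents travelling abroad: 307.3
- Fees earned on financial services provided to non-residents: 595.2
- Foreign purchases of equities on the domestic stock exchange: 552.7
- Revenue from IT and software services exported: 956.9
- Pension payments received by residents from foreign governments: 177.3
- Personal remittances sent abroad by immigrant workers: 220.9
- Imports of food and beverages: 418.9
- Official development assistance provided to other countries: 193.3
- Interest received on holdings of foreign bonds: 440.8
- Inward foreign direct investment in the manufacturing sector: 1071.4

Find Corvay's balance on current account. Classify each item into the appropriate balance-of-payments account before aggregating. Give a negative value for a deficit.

3811.1

Goods: -418.9 + 1461.6 + 962.1 = 2004.8
Services: 956.9 + 688.2 + 595.2 - 307.3 - 135.8 = 1797.2
Primary income: 102.8 + 440.8 - 440.7 = 102.9
Secondary income: -220.9 - 193.3 + 143.1 + 177.3 = -93.8
Current account = 2004.8 + 1797.2 + 102.9 + (-93.8) = 3811.1
(Excluded from the current account — capital account: capital transfers received from emigrants 73.9; financial account: purchases of foreign government bonds by domestic residents 1110.4, sale of domestic government bonds to non-residents 420.3, foreign purchases of equities on the domestic stock exchange 552.7, inward foreign direct investment in the manufacturing sector 1071.4.)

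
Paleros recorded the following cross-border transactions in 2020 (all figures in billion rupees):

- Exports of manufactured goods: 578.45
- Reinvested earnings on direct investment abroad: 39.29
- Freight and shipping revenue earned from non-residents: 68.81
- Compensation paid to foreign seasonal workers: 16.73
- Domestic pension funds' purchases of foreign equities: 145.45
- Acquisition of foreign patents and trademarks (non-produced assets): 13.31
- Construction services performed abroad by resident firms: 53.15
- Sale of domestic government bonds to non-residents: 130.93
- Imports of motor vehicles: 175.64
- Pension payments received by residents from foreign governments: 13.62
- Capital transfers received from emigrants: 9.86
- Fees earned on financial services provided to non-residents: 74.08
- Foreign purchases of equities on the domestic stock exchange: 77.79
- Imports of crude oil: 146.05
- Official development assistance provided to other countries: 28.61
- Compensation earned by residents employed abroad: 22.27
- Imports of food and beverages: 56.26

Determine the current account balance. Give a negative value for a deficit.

Goods: 578.45 - 146.05 - 56.26 - 175.64 = 200.50
Services: 68.81 + 74.08 + 53.15 = 196.04
Primary income: -16.73 + 39.29 + 22.27 = 44.83
Secondary income: -28.61 + 13.62 = -14.99
Current account = 200.50 + 196.04 + 44.83 + (-14.99) = 426.38
(Excluded from the current account — financial account: domestic pension funds' purchases of foreign equities 145.45, sale of domestic government bonds to non-residents 130.93, foreign purchases of equities on the domestic stock exchange 77.79; capital account: acquisition of foreign patents and trademarks (non-produced assets) 13.31, capital transfers received from emigrants 9.86.)

426.38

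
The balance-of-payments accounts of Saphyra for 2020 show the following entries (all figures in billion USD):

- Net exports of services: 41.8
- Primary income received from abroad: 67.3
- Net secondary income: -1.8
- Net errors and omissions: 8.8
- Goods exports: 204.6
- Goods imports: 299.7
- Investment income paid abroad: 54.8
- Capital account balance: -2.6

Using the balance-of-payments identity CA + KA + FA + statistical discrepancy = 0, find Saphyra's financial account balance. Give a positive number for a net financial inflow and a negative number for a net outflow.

36.4

Goods balance = 204.6 - 299.7 = -95.1
Services balance = 41.8
Trade balance (goods + services) = -95.1 + 41.8 = -53.3
Net primary income = 67.3 - 54.8 = 12.5
Net secondary income = -1.8
Current account = -53.3 + 12.5 + (-1.8) = -42.6
Financial account = -(-42.6 + (-2.6) + 8.8) = 36.4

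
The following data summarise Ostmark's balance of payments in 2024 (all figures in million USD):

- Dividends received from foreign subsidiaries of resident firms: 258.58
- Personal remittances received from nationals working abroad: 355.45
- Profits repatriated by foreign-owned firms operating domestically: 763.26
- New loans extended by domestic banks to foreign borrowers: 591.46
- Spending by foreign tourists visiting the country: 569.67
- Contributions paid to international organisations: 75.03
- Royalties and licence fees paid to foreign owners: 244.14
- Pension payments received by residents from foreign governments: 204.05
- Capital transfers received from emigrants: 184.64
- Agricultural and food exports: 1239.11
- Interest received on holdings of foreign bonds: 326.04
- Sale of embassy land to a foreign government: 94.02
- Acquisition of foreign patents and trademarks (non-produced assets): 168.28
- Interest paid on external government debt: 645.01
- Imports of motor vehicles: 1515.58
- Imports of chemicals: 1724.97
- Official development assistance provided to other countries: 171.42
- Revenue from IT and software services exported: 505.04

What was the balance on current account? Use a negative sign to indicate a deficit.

Goods: -1724.97 + 1239.11 - 1515.58 = -2001.44
Services: 569.67 - 244.14 + 505.04 = 830.57
Primary income: -645.01 - 763.26 + 326.04 + 258.58 = -823.65
Secondary income: 204.05 - 75.03 + 355.45 - 171.42 = 313.05
Current account = (-2001.44) + 830.57 + (-823.65) + 313.05 = -1681.47
(Excluded from the current account — financial account: new loans extended by domestic banks to foreign borrowers 591.46; capital account: capital transfers received from emigrants 184.64, sale of embassy land to a foreign government 94.02, acquisition of foreign patents and trademarks (non-produced assets) 168.28.)

-1681.47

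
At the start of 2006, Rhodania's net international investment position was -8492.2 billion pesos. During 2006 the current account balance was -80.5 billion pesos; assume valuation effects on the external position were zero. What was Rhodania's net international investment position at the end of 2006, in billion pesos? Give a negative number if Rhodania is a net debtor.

With no valuation effects, change in NIIP = current account = -80.5
End-of-year NIIP = -8492.2 + (-80.5) = -8572.7

-8572.7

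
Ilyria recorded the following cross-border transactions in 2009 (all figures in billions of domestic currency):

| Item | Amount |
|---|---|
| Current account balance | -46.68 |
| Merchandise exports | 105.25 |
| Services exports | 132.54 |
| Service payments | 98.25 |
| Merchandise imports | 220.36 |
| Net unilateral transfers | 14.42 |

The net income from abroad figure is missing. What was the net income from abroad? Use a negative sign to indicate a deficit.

19.72

Current account = goods balance + services balance + net primary income + net secondary income
Sum of the known components = -66.40
Net income from abroad = CA - (known components) = -46.68 - (-66.40) = 19.72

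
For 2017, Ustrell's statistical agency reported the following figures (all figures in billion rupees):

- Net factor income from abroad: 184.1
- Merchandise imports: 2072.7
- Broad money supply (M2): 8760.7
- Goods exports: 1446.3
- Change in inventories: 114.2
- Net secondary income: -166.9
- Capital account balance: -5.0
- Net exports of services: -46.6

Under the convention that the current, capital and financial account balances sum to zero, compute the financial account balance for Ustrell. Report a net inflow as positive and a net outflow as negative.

660.8

Goods balance = 1446.3 - 2072.7 = -626.4
Services balance = -46.6
Trade balance (goods + services) = -626.4 + (-46.6) = -673.0
Net primary income = 184.1
Net secondary income = -166.9
Current account = -673.0 + 184.1 + (-166.9) = -655.8
Financial account = -(-655.8 + (-5.0)) = 660.8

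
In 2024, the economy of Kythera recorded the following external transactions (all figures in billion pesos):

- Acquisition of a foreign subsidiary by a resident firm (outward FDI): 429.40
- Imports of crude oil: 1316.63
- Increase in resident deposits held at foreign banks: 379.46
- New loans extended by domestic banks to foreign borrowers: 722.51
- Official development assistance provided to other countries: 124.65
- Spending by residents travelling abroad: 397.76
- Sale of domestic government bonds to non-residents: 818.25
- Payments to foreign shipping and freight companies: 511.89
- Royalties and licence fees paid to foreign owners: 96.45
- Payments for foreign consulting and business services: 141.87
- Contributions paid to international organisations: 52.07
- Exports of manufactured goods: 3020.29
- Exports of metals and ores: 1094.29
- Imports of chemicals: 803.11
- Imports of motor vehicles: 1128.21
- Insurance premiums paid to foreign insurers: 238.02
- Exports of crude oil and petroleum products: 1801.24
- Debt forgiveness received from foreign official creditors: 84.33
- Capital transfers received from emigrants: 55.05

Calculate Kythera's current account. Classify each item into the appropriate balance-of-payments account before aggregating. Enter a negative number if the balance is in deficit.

Goods: -1316.63 - 803.11 + 1801.24 + 3020.29 + 1094.29 - 1128.21 = 2667.87
Services: -397.76 - 511.89 - 141.87 - 238.02 - 96.45 = -1385.99
Secondary income: -124.65 - 52.07 = -176.72
Current account = 2667.87 + (-1385.99) + (-176.72) = 1105.16
(Excluded from the current account — financial account: acquisition of a foreign subsidiary by a resident firm (outward FDI) 429.40, increase in resident deposits held at foreign banks 379.46, new loans extended by domestic banks to foreign borrowers 722.51, sale of domestic government bonds to non-residents 818.25; capital account: debt forgiveness received from foreign official creditors 84.33, capital transfers received from emigrants 55.05.)

1105.16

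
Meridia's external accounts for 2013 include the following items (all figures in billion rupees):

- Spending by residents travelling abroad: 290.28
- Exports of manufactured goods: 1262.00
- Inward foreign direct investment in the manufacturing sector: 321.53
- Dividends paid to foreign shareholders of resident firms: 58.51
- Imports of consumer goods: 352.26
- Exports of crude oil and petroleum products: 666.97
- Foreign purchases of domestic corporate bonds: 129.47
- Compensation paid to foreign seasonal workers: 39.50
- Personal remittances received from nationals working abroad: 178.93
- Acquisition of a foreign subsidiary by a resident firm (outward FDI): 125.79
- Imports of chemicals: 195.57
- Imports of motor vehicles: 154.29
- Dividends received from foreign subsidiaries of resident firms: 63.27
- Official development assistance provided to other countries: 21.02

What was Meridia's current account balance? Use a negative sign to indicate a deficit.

Goods: -154.29 + 666.97 + 1262.00 - 195.57 - 352.26 = 1226.85
Services: -290.28
Primary income: -39.50 + 63.27 - 58.51 = -34.74
Secondary income: 178.93 - 21.02 = 157.91
Current account = 1226.85 + (-290.28) + (-34.74) + 157.91 = 1059.74
(Excluded from the current account — financial account: inward foreign direct investment in the manufacturing sector 321.53, foreign purchases of domestic corporate bonds 129.47, acquisition of a foreign subsidiary by a resident firm (outward FDI) 125.79.)

1059.74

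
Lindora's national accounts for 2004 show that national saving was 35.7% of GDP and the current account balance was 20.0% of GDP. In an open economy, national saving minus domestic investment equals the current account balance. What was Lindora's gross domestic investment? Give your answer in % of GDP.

I = S - CA = 35.7 - 20.0 = 15.7

15.7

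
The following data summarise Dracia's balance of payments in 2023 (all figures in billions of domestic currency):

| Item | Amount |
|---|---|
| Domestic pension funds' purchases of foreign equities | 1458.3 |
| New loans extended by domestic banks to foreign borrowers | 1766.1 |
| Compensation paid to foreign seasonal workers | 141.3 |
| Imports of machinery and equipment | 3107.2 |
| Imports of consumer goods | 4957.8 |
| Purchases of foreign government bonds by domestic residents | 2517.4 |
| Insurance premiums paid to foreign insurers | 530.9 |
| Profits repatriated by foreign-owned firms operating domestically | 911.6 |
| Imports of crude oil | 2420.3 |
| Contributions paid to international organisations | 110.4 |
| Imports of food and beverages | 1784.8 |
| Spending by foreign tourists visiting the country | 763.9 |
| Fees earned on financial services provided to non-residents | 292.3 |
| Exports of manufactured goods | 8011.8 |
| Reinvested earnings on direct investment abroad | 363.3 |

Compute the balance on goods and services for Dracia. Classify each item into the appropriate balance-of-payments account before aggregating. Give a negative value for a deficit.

-3733.0

Goods: 8011.8 - 2420.3 - 1784.8 - 4957.8 - 3107.2 = -4258.3
Services: -530.9 + 292.3 + 763.9 = 525.3
Trade balance = -4258.3 + 525.3 = -3733.0
(Excluded from the trade balance — financial account: domestic pension funds' purchases of foreign equities 1458.3, new loans extended by domestic banks to foreign borrowers 1766.1, purchases of foreign government bonds by domestic residents 2517.4; primary income: compensation paid to foreign seasonal workers 141.3, profits repatriated by foreign-owned firms operating domestically 911.6, reinvested earnings on direct investment abroad 363.3; secondary income: contributions paid to international organisations 110.4.)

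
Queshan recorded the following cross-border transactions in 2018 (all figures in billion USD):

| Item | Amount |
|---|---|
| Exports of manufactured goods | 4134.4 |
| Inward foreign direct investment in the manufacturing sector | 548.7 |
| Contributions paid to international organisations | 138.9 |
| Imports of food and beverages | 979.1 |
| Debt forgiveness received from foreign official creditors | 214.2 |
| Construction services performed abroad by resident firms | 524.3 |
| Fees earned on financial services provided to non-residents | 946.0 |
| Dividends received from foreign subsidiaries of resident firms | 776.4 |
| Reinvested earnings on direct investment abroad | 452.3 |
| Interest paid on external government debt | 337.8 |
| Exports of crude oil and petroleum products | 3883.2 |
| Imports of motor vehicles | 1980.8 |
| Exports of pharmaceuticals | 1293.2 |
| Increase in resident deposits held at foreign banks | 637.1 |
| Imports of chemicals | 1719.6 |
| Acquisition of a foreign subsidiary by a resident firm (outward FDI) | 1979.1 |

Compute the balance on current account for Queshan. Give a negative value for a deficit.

Goods: -979.1 + 1293.2 - 1719.6 - 1980.8 + 4134.4 + 3883.2 = 4631.3
Services: 524.3 + 946.0 = 1470.3
Primary income: 452.3 + 776.4 - 337.8 = 890.9
Secondary income: -138.9
Current account = 4631.3 + 1470.3 + 890.9 + (-138.9) = 6853.6
(Excluded from the current account — financial account: inward foreign direct investment in the manufacturing sector 548.7, increase in resident deposits held at foreign banks 637.1, acquisition of a foreign subsidiary by a resident firm (outward FDI) 1979.1; capital account: debt forgiveness received from foreign official creditors 214.2.)

6853.6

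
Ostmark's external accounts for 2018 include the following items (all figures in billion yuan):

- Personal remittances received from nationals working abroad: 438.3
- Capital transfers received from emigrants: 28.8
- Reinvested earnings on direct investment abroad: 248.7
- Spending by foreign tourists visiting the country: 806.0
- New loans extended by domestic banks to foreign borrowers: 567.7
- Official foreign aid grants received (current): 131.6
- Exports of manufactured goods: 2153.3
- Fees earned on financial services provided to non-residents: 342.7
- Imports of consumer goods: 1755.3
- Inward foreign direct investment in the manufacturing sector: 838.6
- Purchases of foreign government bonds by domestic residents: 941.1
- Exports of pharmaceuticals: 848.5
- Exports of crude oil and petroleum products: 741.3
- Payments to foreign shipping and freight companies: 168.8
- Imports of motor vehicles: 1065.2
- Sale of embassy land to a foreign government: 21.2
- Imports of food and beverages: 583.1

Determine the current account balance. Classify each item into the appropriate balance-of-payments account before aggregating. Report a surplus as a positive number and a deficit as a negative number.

2138.0

Goods: 741.3 - 1065.2 + 2153.3 + 848.5 - 583.1 - 1755.3 = 339.5
Services: 806.0 + 342.7 - 168.8 = 979.9
Primary income: 248.7
Secondary income: 438.3 + 131.6 = 569.9
Current account = 339.5 + 979.9 + 248.7 + 569.9 = 2138.0
(Excluded from the current account — capital account: capital transfers received from emigrants 28.8, sale of embassy land to a foreign government 21.2; financial account: new loans extended by domestic banks to foreign borrowers 567.7, inward foreign direct investment in the manufacturing sector 838.6, purchases of foreign government bonds by domestic residents 941.1.)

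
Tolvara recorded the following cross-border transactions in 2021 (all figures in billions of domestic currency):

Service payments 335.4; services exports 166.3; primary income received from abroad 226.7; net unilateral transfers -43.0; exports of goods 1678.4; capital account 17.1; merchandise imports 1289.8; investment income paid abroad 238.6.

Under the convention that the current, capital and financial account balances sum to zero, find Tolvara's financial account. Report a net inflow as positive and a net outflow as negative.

-181.7

Goods balance = 1678.4 - 1289.8 = 388.6
Services balance = 166.3 - 335.4 = -169.1
Trade balance (goods + services) = 388.6 + (-169.1) = 219.5
Net primary income = 226.7 - 238.6 = -11.9
Net secondary income = -43.0
Current account = 219.5 + (-11.9) + (-43.0) = 164.6
Financial account = -(164.6 + 17.1) = -181.7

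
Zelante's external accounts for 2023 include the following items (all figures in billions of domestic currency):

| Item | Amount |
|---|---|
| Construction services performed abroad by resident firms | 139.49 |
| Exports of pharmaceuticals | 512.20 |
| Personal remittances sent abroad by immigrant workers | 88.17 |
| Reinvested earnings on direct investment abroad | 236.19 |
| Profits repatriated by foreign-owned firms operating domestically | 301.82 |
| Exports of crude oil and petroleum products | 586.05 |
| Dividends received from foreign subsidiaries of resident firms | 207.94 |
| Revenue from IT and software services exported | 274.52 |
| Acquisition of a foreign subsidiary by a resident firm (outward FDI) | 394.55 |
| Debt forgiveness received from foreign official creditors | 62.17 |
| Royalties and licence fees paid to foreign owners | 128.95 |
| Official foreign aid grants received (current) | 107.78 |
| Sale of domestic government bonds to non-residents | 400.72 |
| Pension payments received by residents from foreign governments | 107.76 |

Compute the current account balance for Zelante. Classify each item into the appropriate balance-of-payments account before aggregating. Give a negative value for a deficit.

Goods: 586.05 + 512.20 = 1098.25
Services: -128.95 + 274.52 + 139.49 = 285.06
Primary income: 207.94 - 301.82 + 236.19 = 142.31
Secondary income: 107.76 - 88.17 + 107.78 = 127.37
Current account = 1098.25 + 285.06 + 142.31 + 127.37 = 1652.99
(Excluded from the current account — financial account: acquisition of a foreign subsidiary by a resident firm (outward FDI) 394.55, sale of domestic government bonds to non-residents 400.72; capital account: debt forgiveness received from foreign official creditors 62.17.)

1652.99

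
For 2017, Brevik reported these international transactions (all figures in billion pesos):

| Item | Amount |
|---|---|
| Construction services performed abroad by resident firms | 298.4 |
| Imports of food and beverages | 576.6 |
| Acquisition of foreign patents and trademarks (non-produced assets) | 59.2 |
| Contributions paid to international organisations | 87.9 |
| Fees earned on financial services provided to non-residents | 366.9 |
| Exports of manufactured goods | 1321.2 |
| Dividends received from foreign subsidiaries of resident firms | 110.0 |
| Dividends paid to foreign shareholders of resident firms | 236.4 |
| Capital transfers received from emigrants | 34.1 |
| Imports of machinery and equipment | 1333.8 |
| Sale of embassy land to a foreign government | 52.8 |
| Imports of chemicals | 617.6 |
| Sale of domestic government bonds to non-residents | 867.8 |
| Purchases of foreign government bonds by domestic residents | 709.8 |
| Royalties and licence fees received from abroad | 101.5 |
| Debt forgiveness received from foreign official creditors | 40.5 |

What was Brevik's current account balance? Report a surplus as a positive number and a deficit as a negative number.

Goods: -1333.8 - 617.6 - 576.6 + 1321.2 = -1206.8
Services: 298.4 + 366.9 + 101.5 = 766.8
Primary income: 110.0 - 236.4 = -126.4
Secondary income: -87.9
Current account = (-1206.8) + 766.8 + (-126.4) + (-87.9) = -654.3
(Excluded from the current account — capital account: acquisition of foreign patents and trademarks (non-produced assets) 59.2, capital transfers received from emigrants 34.1, sale of embassy land to a foreign government 52.8, debt forgiveness received from foreign official creditors 40.5; financial account: sale of domestic government bonds to non-residents 867.8, purchases of foreign government bonds by domestic residents 709.8.)

-654.3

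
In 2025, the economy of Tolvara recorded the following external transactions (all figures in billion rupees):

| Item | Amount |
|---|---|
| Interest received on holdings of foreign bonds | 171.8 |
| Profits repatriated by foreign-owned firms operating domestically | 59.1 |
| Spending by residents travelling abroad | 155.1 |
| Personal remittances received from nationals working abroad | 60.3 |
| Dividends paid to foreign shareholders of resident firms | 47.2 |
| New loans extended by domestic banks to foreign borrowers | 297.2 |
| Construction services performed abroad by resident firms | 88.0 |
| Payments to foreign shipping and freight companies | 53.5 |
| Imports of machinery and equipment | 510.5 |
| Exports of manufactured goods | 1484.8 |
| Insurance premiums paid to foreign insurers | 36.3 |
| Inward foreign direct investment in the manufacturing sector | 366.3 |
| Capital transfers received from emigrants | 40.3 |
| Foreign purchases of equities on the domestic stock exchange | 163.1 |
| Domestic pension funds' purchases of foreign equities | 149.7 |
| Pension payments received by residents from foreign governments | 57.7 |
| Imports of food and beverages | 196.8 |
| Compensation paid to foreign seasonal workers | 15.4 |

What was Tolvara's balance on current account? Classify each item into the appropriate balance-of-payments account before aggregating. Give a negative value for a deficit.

788.7

Goods: 1484.8 - 510.5 - 196.8 = 777.5
Services: -36.3 + 88.0 - 155.1 - 53.5 = -156.9
Primary income: -59.1 - 15.4 - 47.2 + 171.8 = 50.1
Secondary income: 57.7 + 60.3 = 118.0
Current account = 777.5 + (-156.9) + 50.1 + 118.0 = 788.7
(Excluded from the current account — financial account: new loans extended by domestic banks to foreign borrowers 297.2, inward foreign direct investment in the manufacturing sector 366.3, foreign purchases of equities on the domestic stock exchange 163.1, domestic pension funds' purchases of foreign equities 149.7; capital account: capital transfers received from emigrants 40.3.)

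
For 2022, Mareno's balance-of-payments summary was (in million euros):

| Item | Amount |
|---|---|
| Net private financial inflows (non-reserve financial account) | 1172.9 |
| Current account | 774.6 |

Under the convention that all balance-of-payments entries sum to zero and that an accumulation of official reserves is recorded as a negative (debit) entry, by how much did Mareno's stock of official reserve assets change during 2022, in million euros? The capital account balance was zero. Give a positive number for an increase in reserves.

Official reserve transactions balance = -(774.6 + 1172.9) = -1947.5
An accumulation of reserves is recorded as a debit (negative entry), so the change in the stock of reserves is the negative of that balance.
Change in official reserves = -(-1947.5) = 1947.5

1947.5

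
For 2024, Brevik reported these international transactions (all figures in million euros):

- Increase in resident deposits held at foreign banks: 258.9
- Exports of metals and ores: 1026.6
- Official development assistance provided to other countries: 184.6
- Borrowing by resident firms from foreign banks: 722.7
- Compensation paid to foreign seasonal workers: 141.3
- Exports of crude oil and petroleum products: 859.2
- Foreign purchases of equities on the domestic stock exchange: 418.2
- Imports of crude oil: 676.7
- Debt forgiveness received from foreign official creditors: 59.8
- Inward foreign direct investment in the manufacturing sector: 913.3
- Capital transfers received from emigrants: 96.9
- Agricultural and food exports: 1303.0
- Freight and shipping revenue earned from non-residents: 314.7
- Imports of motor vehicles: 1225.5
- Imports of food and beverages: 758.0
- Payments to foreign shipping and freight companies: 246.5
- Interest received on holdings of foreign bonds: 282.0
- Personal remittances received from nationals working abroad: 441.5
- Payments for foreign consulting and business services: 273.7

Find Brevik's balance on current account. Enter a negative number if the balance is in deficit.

720.7

Goods: 1026.6 + 859.2 - 1225.5 - 758.0 + 1303.0 - 676.7 = 528.6
Services: -273.7 + 314.7 - 246.5 = -205.5
Primary income: 282.0 - 141.3 = 140.7
Secondary income: -184.6 + 441.5 = 256.9
Current account = 528.6 + (-205.5) + 140.7 + 256.9 = 720.7
(Excluded from the current account — financial account: increase in resident deposits held at foreign banks 258.9, borrowing by resident firms from foreign banks 722.7, foreign purchases of equities on the domestic stock exchange 418.2, inward foreign direct investment in the manufacturing sector 913.3; capital account: debt forgiveness received from foreign official creditors 59.8, capital transfers received from emigrants 96.9.)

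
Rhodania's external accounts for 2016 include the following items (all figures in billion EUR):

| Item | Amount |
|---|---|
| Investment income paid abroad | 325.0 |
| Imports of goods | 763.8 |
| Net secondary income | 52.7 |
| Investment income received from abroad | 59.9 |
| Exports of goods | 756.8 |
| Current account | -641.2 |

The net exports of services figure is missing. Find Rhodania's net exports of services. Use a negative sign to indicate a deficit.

Current account = goods balance + services balance + net primary income + net secondary income
Sum of the known components = -219.4
Net exports of services = CA - (known components) = -641.2 - (-219.4) = -421.8

-421.8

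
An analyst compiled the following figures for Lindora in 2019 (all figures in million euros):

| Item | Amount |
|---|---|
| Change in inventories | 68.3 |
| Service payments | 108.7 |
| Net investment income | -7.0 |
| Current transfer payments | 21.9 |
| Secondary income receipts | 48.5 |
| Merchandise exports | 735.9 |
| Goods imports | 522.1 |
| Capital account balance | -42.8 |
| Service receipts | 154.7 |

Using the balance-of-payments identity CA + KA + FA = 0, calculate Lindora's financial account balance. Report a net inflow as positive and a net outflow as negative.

-236.6

Goods balance = 735.9 - 522.1 = 213.8
Services balance = 154.7 - 108.7 = 46.0
Trade balance (goods + services) = 213.8 + 46.0 = 259.8
Net primary income = -7.0
Net secondary income = 48.5 - 21.9 = 26.6
Current account = 259.8 + (-7.0) + 26.6 = 279.4
Financial account = -(279.4 + (-42.8)) = -236.6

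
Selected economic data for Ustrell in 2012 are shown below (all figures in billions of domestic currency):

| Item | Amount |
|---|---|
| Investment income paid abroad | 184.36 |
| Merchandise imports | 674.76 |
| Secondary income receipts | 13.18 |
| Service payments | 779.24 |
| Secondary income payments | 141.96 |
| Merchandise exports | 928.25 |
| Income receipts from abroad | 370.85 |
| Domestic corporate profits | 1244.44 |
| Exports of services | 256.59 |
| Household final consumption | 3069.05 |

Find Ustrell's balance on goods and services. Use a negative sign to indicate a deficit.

-269.16

Goods balance = 928.25 - 674.76 = 253.49
Services balance = 256.59 - 779.24 = -522.65
Trade balance (goods + services) = 253.49 + (-522.65) = -269.16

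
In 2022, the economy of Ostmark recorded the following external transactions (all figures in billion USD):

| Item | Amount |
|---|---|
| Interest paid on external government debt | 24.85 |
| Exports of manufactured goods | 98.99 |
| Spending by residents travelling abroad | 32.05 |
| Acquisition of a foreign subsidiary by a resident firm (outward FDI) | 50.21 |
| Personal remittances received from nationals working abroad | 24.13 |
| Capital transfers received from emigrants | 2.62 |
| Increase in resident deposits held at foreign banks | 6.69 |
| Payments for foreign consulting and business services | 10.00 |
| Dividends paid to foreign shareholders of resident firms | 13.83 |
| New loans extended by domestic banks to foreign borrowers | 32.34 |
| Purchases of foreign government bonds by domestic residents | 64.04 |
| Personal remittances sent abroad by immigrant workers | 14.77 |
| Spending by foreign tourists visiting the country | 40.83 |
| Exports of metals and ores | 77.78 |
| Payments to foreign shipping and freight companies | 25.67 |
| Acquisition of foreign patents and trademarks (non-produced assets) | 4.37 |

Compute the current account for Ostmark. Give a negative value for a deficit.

120.56

Goods: 98.99 + 77.78 = 176.77
Services: -10.00 - 32.05 - 25.67 + 40.83 = -26.89
Primary income: -13.83 - 24.85 = -38.68
Secondary income: -14.77 + 24.13 = 9.36
Current account = 176.77 + (-26.89) + (-38.68) + 9.36 = 120.56
(Excluded from the current account — financial account: acquisition of a foreign subsidiary by a resident firm (outward FDI) 50.21, increase in resident deposits held at foreign banks 6.69, new loans extended by domestic banks to foreign borrowers 32.34, purchases of foreign government bonds by domestic residents 64.04; capital account: capital transfers received from emigrants 2.62, acquisition of foreign patents and trademarks (non-produced assets) 4.37.)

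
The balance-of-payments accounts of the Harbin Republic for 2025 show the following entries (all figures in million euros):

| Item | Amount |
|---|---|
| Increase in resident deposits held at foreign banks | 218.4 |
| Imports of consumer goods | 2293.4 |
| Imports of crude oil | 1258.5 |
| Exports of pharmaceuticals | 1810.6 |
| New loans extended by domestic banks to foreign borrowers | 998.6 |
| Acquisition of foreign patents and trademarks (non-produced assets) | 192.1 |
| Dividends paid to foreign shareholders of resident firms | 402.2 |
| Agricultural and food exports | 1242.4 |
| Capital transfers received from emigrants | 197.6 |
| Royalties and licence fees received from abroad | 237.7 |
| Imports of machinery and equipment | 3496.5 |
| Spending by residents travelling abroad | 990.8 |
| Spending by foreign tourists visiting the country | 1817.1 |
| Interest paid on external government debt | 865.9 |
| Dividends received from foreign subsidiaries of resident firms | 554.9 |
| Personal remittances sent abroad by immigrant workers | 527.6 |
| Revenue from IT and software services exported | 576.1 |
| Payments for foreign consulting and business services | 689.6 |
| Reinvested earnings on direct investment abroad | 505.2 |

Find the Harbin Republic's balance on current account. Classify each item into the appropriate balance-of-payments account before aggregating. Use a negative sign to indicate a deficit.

Goods: -2293.4 + 1810.6 + 1242.4 - 1258.5 - 3496.5 = -3995.4
Services: 576.1 + 237.7 - 689.6 + 1817.1 - 990.8 = 950.5
Primary income: -402.2 + 505.2 - 865.9 + 554.9 = -208.0
Secondary income: -527.6
Current account = (-3995.4) + 950.5 + (-208.0) + (-527.6) = -3780.5
(Excluded from the current account — financial account: increase in resident deposits held at foreign banks 218.4, new loans extended by domestic banks to foreign borrowers 998.6; capital account: acquisition of foreign patents and trademarks (non-produced assets) 192.1, capital transfers received from emigrants 197.6.)

-3780.5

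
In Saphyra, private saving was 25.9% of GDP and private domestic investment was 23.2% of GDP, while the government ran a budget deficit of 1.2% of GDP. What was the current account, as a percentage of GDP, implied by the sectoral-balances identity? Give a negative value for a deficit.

1.5

By the sectoral-balances identity, CA = (S_private - I) + (T - G).
Private balance = 25.9 - 23.2 = 2.7
Government balance (T - G) = -1.2
CA = 2.7 + (-1.2) = 1.5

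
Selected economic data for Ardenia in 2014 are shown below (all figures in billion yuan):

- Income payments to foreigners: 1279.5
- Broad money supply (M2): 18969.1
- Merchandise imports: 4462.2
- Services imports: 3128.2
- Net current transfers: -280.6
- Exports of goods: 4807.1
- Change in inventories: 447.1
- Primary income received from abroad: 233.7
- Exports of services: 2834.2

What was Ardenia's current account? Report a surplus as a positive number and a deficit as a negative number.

Goods balance = 4807.1 - 4462.2 = 344.9
Services balance = 2834.2 - 3128.2 = -294.0
Trade balance (goods + services) = 344.9 + (-294.0) = 50.9
Net primary income = 233.7 - 1279.5 = -1045.8
Net secondary income = -280.6
Current account = 50.9 + (-1045.8) + (-280.6) = -1275.5

-1275.5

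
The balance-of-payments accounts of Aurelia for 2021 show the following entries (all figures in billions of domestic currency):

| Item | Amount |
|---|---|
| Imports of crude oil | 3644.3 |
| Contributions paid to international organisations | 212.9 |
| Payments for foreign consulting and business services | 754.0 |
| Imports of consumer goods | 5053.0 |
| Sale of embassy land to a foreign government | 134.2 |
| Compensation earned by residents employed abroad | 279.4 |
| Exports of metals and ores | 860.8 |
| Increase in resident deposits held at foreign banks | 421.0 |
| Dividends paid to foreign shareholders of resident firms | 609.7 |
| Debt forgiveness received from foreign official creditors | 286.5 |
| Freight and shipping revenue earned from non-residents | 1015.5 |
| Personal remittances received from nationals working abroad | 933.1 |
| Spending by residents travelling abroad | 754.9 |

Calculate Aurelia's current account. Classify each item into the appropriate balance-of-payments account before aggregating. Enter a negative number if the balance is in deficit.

-7940.0

Goods: -3644.3 - 5053.0 + 860.8 = -7836.5
Services: -754.9 + 1015.5 - 754.0 = -493.4
Primary income: -609.7 + 279.4 = -330.3
Secondary income: -212.9 + 933.1 = 720.2
Current account = (-7836.5) + (-493.4) + (-330.3) + 720.2 = -7940.0
(Excluded from the current account — capital account: sale of embassy land to a foreign government 134.2, debt forgiveness received from foreign official creditors 286.5; financial account: increase in resident deposits held at foreign banks 421.0.)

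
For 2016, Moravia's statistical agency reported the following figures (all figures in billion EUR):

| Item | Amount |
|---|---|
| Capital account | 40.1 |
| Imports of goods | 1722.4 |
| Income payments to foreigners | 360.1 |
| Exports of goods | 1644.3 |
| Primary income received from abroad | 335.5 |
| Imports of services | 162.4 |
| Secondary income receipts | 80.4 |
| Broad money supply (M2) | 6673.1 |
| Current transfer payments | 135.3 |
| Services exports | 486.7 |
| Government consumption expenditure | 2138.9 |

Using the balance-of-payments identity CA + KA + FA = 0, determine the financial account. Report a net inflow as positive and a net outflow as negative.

Goods balance = 1644.3 - 1722.4 = -78.1
Services balance = 486.7 - 162.4 = 324.3
Trade balance (goods + services) = -78.1 + 324.3 = 246.2
Net primary income = 335.5 - 360.1 = -24.6
Net secondary income = 80.4 - 135.3 = -54.9
Current account = 246.2 + (-24.6) + (-54.9) = 166.7
Financial account = -(166.7 + 40.1) = -206.8

-206.8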